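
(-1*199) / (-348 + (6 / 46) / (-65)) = 297505 / 520263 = 0.57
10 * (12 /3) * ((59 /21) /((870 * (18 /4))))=472 /16443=0.03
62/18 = 31/9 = 3.44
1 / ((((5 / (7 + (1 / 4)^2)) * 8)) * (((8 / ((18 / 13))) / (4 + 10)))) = 7119 / 16640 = 0.43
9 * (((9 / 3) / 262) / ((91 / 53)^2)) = 75843 / 2169622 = 0.03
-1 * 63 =-63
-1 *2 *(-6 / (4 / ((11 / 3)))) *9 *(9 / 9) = 99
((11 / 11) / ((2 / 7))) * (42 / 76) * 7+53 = 5057 / 76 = 66.54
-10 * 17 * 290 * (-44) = 2169200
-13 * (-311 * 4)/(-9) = -16172/9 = -1796.89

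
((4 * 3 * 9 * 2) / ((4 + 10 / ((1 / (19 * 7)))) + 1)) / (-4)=-0.04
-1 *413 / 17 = -413 / 17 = -24.29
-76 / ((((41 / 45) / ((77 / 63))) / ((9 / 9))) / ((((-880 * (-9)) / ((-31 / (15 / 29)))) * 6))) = 80835.18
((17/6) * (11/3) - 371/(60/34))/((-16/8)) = 8993/90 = 99.92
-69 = -69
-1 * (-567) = 567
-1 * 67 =-67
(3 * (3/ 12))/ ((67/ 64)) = 0.72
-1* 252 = -252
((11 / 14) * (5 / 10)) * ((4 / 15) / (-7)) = -11 / 735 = -0.01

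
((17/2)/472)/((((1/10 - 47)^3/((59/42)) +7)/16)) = -8500/2166189389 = -0.00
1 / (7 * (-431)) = -1 / 3017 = -0.00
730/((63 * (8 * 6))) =365/1512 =0.24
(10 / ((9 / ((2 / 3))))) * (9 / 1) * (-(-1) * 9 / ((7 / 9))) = 540 / 7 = 77.14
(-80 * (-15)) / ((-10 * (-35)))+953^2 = 6357487 / 7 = 908212.43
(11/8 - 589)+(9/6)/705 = -1104731/1880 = -587.62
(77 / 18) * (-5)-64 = -1537 / 18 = -85.39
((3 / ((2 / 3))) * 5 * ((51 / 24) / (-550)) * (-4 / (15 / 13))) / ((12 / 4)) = 221 / 2200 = 0.10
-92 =-92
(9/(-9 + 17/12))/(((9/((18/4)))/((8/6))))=-72/91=-0.79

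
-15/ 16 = -0.94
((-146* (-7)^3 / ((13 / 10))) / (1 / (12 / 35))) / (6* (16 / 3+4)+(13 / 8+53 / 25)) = 1635200 / 7397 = 221.06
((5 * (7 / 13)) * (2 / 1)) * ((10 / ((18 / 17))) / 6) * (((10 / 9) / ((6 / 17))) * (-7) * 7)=-12390875 / 9477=-1307.47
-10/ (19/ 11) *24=-138.95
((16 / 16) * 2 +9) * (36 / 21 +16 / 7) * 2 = 88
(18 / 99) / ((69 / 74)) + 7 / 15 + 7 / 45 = 9304 / 11385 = 0.82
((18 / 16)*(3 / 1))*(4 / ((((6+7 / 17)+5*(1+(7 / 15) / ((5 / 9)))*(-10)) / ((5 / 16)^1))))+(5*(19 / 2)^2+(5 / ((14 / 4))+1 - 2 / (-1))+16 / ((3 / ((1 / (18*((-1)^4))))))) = 267471475 / 586656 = 455.93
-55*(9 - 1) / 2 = -220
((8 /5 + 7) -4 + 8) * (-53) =-3339 /5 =-667.80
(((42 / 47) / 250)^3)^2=85766121 / 41119443241119384765625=0.00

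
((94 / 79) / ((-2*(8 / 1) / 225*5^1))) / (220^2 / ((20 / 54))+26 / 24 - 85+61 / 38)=-120555 / 4704651134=-0.00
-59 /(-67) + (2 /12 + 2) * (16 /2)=18.21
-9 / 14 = -0.64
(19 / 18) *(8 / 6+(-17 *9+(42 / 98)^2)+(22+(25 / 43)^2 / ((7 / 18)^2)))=-328570477 / 2446227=-134.32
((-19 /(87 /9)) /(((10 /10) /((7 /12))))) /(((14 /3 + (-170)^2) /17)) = -6783 /10058824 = -0.00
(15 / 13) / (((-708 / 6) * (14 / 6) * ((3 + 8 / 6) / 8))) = -540 / 69797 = -0.01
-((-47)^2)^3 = -10779215329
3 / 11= 0.27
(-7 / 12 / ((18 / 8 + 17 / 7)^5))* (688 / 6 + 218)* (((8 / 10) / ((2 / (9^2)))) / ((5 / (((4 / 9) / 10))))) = -120231630848 / 4822436206375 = -0.02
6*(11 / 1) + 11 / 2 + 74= 291 / 2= 145.50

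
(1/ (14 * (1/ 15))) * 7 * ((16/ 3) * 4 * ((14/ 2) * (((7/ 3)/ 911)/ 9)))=7840/ 24597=0.32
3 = 3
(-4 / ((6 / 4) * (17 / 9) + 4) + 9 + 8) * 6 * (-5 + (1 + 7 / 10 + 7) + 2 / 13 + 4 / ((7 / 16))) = 1280.02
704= 704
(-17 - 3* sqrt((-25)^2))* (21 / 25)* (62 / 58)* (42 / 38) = -1257732 / 13775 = -91.31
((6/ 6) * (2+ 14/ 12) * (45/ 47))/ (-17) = -285/ 1598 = -0.18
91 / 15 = 6.07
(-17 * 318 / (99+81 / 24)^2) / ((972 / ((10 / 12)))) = -72080 / 162994923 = -0.00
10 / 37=0.27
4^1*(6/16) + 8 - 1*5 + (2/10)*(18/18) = 47/10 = 4.70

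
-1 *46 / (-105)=46 / 105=0.44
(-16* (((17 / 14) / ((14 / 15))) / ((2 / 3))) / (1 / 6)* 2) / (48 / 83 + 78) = -253980 / 53263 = -4.77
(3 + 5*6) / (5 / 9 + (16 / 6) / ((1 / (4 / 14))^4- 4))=8569 / 149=57.51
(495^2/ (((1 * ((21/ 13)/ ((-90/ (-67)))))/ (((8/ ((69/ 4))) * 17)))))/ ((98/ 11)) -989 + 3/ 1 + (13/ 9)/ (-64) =54595439396713/ 304452288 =179323.47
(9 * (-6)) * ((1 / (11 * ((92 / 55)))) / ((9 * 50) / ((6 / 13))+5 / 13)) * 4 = -351 / 29164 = -0.01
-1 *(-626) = 626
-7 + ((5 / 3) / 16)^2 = -16103 / 2304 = -6.99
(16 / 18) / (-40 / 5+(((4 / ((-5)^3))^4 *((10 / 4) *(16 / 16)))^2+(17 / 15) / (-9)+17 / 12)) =-228881835937500000 / 1727581024168152403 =-0.13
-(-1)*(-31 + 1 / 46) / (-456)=25 / 368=0.07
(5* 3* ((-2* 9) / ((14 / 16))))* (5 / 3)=-514.29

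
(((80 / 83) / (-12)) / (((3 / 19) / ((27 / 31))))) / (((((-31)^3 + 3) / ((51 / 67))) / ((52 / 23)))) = 755820 / 29527302871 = 0.00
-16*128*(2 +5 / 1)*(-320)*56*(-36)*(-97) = 897098711040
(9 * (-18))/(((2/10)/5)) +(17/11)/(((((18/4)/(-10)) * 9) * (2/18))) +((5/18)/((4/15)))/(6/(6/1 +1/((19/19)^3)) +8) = -199034065/49104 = -4053.32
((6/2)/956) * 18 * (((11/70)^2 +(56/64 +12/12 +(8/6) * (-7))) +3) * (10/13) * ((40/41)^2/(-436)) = 11731410/27895332647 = 0.00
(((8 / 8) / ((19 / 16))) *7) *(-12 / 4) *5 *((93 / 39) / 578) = -26040 / 71383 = -0.36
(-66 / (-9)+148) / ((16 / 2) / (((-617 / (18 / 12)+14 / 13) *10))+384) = 9320000 / 23039883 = 0.40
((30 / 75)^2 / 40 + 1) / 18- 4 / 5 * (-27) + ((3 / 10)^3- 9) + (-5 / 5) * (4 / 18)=22429 / 1800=12.46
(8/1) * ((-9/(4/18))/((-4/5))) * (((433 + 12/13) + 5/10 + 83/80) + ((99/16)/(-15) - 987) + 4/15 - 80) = -26606583/104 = -255832.53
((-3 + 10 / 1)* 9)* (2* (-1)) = -126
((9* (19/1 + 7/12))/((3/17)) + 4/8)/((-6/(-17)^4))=-333833437/24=-13909726.54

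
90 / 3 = 30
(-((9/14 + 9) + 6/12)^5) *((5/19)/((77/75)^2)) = -26801.50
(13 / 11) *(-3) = -39 / 11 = -3.55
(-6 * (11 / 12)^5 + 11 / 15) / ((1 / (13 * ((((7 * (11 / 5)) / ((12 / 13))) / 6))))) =-8499974483 / 74649600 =-113.86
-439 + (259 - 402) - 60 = -642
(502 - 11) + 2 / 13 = 6385 / 13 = 491.15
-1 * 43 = -43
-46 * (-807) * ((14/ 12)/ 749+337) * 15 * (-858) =-17227632514950/ 107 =-161005911354.67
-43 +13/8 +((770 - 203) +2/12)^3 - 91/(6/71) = 19703945147/108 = 182443936.55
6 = 6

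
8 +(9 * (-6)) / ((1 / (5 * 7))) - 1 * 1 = -1883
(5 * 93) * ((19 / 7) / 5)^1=1767 / 7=252.43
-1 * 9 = -9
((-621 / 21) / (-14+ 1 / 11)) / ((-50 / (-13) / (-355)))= -233519 / 1190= -196.23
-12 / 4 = -3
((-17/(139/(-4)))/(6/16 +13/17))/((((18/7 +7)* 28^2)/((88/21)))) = 50864/212196705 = 0.00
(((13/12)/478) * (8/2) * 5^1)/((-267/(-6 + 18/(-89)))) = 5980/5679357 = 0.00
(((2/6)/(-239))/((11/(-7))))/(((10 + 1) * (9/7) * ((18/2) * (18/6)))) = 49/21081951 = 0.00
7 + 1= 8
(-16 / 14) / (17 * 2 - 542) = 2 / 889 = 0.00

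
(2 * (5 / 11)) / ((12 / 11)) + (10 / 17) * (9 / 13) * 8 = 5425 / 1326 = 4.09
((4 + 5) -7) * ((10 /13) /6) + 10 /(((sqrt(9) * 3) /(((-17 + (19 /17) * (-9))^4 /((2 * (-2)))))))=-1455170694370 /9771957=-148912.92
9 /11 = 0.82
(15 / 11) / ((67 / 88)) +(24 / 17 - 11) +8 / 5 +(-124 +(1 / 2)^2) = -2960197 / 22780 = -129.95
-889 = -889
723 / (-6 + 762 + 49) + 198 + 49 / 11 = 1800688 / 8855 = 203.35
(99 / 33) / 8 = 3 / 8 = 0.38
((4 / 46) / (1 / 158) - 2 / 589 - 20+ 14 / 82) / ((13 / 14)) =-47383182 / 7220551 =-6.56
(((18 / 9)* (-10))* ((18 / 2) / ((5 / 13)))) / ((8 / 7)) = -819 / 2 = -409.50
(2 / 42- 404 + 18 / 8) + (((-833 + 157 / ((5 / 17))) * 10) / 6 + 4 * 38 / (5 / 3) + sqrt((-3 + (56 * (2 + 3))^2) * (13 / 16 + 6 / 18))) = -339851 / 420 + 11 * sqrt(106905) / 12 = -509.45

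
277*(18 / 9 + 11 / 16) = 744.44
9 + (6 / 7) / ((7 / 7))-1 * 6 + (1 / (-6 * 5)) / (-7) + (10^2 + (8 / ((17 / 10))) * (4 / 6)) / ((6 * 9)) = 556349 / 96390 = 5.77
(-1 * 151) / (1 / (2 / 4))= -151 / 2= -75.50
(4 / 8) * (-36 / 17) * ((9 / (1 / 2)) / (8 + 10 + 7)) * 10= -648 / 85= -7.62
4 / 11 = 0.36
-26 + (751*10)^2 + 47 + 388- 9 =56400500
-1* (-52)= 52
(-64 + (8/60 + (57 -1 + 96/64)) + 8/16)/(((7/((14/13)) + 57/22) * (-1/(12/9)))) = 968/1125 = 0.86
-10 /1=-10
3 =3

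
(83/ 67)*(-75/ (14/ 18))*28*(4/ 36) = -24900/ 67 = -371.64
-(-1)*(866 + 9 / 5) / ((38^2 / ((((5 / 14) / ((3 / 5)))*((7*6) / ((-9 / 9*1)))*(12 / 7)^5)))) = -1349602560 / 6067327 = -222.44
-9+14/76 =-335/38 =-8.82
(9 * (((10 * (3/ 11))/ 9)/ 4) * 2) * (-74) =-1110/ 11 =-100.91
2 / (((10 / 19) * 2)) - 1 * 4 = -21 / 10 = -2.10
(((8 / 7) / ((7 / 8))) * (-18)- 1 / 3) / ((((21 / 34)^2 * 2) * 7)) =-2025890 / 453789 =-4.46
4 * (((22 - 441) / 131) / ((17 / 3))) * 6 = -30168 / 2227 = -13.55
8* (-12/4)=-24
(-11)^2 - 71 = 50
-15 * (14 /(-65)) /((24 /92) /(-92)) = -14812 /13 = -1139.38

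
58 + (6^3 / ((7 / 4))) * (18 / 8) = 2350 / 7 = 335.71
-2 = -2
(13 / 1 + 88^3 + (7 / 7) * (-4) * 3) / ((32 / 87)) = 59288151 / 32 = 1852754.72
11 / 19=0.58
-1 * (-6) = 6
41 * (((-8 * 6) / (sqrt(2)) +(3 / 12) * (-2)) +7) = 533 / 2-984 * sqrt(2) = -1125.09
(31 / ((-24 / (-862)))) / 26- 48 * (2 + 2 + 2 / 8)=-50287 / 312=-161.18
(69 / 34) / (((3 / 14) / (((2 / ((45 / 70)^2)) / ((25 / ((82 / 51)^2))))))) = 424365088 / 89539425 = 4.74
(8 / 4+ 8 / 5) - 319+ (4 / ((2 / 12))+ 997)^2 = 5210628 / 5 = 1042125.60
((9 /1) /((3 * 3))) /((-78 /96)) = -16 /13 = -1.23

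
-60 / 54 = -10 / 9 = -1.11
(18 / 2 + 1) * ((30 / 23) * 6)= 1800 / 23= 78.26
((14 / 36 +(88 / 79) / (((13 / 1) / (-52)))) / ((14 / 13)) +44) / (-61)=-800773 / 1214388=-0.66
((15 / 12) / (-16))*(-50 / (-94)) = -125 / 3008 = -0.04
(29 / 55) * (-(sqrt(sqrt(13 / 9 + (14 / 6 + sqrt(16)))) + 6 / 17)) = -29 * sqrt(3) * 70^(1 / 4) / 165 - 174 / 935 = -1.07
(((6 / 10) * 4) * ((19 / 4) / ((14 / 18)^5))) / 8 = 3365793 / 672280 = 5.01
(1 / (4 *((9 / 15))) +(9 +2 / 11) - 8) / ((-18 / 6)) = -211 / 396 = -0.53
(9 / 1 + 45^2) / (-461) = -2034 / 461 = -4.41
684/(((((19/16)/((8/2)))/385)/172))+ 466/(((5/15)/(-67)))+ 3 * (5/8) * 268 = 304955433/2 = 152477716.50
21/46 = 0.46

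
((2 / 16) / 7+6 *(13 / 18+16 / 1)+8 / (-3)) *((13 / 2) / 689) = 16411 / 17808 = 0.92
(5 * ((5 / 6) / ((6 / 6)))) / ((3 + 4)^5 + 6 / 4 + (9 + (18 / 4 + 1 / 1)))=25 / 100938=0.00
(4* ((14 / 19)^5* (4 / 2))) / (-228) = -1075648 / 141137643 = -0.01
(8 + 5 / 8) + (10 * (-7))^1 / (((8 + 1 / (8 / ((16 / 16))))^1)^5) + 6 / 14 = 117627779263 / 12995255000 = 9.05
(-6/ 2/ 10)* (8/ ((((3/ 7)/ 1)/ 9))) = -252/ 5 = -50.40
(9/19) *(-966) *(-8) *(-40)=-2782080/19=-146425.26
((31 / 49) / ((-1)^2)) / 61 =0.01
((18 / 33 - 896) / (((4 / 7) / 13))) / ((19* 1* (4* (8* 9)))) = -448175 / 120384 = -3.72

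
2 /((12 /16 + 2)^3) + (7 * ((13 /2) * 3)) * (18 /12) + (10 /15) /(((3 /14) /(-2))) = 9517265 /47916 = 198.62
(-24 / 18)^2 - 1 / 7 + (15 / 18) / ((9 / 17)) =1213 / 378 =3.21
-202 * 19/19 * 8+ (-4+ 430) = -1190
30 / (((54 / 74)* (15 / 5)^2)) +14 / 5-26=-7546 / 405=-18.63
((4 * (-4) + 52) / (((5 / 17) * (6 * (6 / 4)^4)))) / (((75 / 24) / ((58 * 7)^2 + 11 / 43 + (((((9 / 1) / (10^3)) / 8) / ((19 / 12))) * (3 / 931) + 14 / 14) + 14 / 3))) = 204625410098970128 / 962668546875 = 212560.61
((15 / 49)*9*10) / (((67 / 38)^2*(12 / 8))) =1299600 / 219961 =5.91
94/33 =2.85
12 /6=2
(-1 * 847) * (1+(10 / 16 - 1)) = -4235 / 8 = -529.38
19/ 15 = 1.27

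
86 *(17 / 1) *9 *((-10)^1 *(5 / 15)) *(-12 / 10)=52632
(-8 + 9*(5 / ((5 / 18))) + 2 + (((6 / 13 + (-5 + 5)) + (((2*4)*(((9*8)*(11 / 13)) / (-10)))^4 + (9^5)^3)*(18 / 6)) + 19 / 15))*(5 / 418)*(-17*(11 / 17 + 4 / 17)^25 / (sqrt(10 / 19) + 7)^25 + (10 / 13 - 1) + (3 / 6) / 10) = -13265196787320416986511312152890152557891492819614881684815776458451737482028716444351336945976182102266631204631601 / 9931996465393731298851655968613397428711194195954183227962185366816369975655104954823725308941307097500 + 9996806518007205338694013592689705106212737671342658300028609636675920665264129638671875*sqrt(190) / 4386601309706469473177028767882251348713078040171151959350247493625191008754555003970728881387401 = -1335602246088.25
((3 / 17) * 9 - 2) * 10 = -70 / 17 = -4.12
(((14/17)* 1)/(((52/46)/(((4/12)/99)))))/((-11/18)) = -322/80223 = -0.00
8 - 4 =4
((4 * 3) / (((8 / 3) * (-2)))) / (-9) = 1 / 4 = 0.25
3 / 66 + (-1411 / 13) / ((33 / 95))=-268051 / 858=-312.41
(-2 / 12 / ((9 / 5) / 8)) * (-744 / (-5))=-992 / 9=-110.22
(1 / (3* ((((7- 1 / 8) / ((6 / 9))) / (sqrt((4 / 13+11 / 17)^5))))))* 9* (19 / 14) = 6767192* sqrt(46631) / 4155636485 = 0.35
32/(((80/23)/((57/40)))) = 1311/100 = 13.11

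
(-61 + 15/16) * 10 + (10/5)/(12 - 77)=-312341/520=-600.66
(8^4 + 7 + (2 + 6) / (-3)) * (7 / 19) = 86107 / 57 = 1510.65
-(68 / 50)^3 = -39304 / 15625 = -2.52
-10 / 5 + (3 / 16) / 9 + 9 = 337 / 48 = 7.02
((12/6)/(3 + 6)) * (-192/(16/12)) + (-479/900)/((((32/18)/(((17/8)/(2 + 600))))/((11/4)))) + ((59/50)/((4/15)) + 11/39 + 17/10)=-30768101347/1202073600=-25.60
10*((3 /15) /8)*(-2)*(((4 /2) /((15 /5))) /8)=-0.04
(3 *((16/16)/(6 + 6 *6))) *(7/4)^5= 1.17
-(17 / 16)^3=-4913 / 4096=-1.20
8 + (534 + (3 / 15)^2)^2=285206.72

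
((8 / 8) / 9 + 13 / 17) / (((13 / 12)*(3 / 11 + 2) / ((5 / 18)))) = 2948 / 29835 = 0.10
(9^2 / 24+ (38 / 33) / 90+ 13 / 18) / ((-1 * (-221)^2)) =-48827 / 580231080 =-0.00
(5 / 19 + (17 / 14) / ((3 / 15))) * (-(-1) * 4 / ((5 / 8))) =5392 / 133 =40.54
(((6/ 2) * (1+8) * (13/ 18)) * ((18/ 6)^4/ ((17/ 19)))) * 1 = 60021/ 34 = 1765.32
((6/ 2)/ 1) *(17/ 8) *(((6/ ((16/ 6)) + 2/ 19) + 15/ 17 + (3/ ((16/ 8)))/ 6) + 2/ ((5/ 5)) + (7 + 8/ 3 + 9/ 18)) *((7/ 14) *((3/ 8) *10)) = 227535/ 1216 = 187.12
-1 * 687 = -687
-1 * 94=-94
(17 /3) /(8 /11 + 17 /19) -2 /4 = 6089 /2034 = 2.99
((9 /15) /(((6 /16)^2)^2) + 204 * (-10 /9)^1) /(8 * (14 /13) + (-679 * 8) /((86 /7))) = 3703934 /8178975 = 0.45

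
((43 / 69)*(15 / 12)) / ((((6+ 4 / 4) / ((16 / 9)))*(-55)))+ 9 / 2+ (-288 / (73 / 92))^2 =67140995140105 / 509633586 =131743.66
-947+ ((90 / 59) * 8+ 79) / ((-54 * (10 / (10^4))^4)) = -2690500001508571 / 1593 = -1688951664474.93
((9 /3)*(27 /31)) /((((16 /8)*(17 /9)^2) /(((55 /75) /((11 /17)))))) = 2187 /5270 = 0.41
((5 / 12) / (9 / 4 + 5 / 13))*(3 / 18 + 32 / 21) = 4615 / 17262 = 0.27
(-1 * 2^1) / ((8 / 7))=-7 / 4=-1.75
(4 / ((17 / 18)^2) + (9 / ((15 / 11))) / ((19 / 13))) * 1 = 247101 / 27455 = 9.00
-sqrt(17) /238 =-0.02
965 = 965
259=259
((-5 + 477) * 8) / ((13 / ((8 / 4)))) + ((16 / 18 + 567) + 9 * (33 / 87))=3909502 / 3393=1152.23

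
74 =74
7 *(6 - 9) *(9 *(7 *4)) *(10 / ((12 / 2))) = -8820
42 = 42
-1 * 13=-13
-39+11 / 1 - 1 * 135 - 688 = -851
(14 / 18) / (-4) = -7 / 36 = -0.19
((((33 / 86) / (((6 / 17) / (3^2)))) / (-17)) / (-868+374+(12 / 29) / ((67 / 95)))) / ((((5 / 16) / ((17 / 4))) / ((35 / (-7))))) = -3270069 / 41224186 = -0.08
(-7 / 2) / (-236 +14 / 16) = 28 / 1881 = 0.01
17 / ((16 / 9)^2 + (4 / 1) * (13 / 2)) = 1377 / 2362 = 0.58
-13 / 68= -0.19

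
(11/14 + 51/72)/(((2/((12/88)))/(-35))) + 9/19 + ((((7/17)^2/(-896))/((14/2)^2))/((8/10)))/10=-1338546481/432954368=-3.09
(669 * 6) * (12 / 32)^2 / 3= 6021 / 32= 188.16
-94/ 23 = -4.09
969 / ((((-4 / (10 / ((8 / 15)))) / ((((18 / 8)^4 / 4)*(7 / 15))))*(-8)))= 222516315 / 131072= 1697.66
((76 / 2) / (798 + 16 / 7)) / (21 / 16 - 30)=-2128 / 1285659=-0.00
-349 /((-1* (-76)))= -349 /76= -4.59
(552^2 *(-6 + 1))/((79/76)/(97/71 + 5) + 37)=-52335959040/1276633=-40995.30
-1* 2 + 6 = 4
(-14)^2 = 196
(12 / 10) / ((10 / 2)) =0.24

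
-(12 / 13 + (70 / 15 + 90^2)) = -316118 / 39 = -8105.59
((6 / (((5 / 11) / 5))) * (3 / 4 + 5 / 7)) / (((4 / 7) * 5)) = 1353 / 40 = 33.82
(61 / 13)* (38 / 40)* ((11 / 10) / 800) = 12749 / 2080000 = 0.01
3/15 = 1/5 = 0.20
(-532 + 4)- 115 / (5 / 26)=-1126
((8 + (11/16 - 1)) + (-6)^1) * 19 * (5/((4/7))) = 17955/64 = 280.55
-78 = -78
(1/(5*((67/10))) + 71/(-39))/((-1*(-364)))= -4679/951132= -0.00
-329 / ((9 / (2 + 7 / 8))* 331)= -7567 / 23832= -0.32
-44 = -44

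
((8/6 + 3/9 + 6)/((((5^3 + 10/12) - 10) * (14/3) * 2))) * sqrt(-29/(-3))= 23 * sqrt(87)/9730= 0.02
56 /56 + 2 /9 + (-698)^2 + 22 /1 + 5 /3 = 4385060 /9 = 487228.89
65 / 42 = 1.55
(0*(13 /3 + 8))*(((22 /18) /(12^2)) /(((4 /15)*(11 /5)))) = 0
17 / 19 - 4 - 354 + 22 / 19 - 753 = -21070 / 19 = -1108.95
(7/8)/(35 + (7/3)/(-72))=27/1079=0.03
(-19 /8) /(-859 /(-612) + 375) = -0.01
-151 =-151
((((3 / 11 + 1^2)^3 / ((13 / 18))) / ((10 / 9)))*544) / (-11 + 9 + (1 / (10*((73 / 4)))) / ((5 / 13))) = -1838864160 / 2612753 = -703.80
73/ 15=4.87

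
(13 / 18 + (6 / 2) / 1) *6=22.33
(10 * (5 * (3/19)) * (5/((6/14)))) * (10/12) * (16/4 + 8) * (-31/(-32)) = 135625/152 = 892.27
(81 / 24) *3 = 10.12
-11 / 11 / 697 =-1 / 697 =-0.00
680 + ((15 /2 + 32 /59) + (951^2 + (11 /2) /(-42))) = 4485620645 /4956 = 905088.91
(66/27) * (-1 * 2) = -44/9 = -4.89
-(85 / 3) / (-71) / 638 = 85 / 135894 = 0.00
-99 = -99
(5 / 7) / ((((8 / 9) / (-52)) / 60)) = -17550 / 7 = -2507.14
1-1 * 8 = -7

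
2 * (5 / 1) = 10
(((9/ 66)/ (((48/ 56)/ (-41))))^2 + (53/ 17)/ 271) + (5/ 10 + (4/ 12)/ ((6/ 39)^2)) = 1528942673/ 26757456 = 57.14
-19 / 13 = -1.46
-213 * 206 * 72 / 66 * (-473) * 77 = 1743360696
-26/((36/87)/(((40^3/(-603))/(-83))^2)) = -772096000000/7514707203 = -102.74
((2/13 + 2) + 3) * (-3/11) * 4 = -804/143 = -5.62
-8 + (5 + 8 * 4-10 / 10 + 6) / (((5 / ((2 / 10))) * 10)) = -7.83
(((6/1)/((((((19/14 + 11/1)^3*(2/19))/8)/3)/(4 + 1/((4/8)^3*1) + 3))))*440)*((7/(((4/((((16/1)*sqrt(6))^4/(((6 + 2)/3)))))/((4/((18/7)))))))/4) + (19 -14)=2881065381.39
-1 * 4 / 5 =-4 / 5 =-0.80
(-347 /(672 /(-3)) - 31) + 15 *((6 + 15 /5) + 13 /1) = 67323 /224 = 300.55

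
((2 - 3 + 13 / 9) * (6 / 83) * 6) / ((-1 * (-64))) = 1 / 332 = 0.00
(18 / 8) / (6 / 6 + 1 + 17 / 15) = 135 / 188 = 0.72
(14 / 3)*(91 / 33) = 1274 / 99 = 12.87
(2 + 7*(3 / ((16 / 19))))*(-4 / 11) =-431 / 44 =-9.80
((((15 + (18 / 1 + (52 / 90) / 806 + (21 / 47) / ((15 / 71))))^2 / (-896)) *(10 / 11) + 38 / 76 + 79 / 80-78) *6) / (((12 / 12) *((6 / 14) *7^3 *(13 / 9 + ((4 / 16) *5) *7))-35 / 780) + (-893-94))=-389378506538411 / 426896442504000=-0.91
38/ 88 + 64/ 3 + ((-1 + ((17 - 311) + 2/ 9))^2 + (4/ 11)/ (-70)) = 86915.70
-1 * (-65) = 65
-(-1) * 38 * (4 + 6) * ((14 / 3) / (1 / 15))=26600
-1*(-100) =100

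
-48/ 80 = -3/ 5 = -0.60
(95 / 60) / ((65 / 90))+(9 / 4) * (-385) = -44931 / 52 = -864.06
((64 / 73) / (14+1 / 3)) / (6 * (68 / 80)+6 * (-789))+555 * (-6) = -164768590450 / 49480057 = -3330.00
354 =354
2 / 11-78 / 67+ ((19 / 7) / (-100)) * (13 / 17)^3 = -2520672991 / 2534616700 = -0.99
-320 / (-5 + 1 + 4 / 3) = 120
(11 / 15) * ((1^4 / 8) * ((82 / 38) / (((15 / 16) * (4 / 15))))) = 451 / 570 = 0.79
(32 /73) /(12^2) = 2 /657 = 0.00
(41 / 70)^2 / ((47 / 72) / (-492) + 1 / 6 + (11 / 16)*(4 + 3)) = 0.07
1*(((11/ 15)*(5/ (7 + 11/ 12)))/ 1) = 44/ 95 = 0.46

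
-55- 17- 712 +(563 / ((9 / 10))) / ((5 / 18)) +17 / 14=20569 / 14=1469.21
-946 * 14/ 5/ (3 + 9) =-3311/ 15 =-220.73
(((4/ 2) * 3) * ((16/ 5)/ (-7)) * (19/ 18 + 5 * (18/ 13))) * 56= -238976/ 195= -1225.52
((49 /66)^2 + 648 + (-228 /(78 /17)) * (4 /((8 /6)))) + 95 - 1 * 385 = 209.47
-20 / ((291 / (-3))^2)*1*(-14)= 280 / 9409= 0.03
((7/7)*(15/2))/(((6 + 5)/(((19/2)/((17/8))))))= 570/187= 3.05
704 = 704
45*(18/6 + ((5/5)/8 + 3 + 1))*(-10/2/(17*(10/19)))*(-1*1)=48735/272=179.17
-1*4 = -4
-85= -85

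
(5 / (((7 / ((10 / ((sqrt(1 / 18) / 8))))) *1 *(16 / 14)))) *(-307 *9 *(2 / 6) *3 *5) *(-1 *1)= 2072250 *sqrt(2)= 2930604.05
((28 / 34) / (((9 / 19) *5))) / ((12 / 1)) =133 / 4590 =0.03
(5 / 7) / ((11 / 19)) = 95 / 77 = 1.23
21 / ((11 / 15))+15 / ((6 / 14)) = 700 / 11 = 63.64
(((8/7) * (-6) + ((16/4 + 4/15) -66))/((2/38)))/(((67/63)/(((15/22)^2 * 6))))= -27709695/8107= -3418.00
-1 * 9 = -9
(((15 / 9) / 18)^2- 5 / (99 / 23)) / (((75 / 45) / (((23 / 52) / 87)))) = -13087 / 3720816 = -0.00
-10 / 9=-1.11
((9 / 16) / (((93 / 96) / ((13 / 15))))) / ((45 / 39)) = 338 / 775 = 0.44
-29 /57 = -0.51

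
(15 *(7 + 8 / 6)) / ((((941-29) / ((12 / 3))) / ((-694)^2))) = 15051125 / 57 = 264054.82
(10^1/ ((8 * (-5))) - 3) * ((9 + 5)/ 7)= -13/ 2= -6.50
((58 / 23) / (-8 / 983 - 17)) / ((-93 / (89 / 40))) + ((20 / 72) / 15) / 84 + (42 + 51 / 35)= 783340245607 / 18024018264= 43.46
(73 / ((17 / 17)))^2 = 5329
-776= -776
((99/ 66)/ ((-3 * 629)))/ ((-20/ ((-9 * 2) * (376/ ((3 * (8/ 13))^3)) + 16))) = -101723/ 2415360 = -0.04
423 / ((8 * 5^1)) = 10.58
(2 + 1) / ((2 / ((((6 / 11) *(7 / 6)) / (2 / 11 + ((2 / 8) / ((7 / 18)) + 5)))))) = 49 / 299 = 0.16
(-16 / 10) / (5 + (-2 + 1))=-2 / 5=-0.40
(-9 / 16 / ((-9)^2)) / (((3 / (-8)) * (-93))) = -1 / 5022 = -0.00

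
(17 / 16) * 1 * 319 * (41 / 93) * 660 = 12228865 / 124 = 98619.88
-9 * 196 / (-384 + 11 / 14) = 4.60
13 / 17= 0.76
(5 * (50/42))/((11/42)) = 250/11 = 22.73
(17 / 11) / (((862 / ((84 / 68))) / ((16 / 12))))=14 / 4741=0.00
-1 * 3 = -3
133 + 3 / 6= 267 / 2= 133.50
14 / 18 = 7 / 9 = 0.78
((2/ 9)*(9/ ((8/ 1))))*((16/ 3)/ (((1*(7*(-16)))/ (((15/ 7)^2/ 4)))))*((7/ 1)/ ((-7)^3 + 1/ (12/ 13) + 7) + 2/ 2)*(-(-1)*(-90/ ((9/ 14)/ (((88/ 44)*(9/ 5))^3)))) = 87.40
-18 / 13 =-1.38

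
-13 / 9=-1.44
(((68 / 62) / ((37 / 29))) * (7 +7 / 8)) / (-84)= -1479 / 18352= -0.08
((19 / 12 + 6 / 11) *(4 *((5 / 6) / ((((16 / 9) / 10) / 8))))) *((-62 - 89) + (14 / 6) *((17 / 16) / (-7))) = -51036625 / 1056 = -48330.14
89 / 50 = 1.78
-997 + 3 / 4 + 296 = -2801 / 4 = -700.25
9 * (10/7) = 90/7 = 12.86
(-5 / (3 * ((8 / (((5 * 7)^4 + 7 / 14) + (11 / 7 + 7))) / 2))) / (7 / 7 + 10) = -35014795 / 616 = -56842.20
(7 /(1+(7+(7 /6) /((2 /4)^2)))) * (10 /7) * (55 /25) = 33 /19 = 1.74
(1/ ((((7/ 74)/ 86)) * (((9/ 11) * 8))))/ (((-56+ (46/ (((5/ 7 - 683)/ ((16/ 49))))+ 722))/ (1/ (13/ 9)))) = 10448097/ 72361172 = 0.14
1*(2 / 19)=2 / 19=0.11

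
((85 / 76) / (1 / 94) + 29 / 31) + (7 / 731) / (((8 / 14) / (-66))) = 104.96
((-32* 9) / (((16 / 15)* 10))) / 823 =-27 / 823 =-0.03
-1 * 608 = -608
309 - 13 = 296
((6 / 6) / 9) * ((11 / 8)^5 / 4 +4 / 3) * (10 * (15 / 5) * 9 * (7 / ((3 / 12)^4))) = 35260435 / 256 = 137736.07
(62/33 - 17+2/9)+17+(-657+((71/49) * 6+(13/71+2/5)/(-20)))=-22257665257/34442100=-646.23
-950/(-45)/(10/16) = 304/9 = 33.78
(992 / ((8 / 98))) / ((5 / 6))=72912 / 5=14582.40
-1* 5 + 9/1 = 4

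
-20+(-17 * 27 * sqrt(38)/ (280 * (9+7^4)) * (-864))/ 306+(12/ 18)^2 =-176/ 9+81 * sqrt(38)/ 42175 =-19.54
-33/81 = -11/27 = -0.41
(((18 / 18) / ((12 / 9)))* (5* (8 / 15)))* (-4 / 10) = -4 / 5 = -0.80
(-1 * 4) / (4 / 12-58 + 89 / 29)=174 / 2375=0.07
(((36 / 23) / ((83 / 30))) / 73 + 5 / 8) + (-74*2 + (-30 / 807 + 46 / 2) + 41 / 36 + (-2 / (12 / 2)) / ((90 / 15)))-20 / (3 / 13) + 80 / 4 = -170929856647 / 899688792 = -189.99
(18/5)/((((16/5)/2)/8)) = 18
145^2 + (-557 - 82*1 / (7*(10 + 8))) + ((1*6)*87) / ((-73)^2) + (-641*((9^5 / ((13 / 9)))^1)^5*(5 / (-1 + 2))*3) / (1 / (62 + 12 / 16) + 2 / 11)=-17991109770302824924114184835640071782611 / 3240980210286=-5551132251040558220599744000.00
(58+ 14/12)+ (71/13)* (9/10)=12496/195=64.08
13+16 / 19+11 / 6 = 1787 / 114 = 15.68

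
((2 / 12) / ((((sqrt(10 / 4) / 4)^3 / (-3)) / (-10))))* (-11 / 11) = -128* sqrt(10) / 5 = -80.95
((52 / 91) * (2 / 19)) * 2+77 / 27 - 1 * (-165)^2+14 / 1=-97704028 / 3591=-27208.03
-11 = -11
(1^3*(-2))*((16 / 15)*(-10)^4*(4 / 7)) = -256000 / 21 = -12190.48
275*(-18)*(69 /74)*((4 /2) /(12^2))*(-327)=6204825 /296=20962.25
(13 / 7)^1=13 / 7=1.86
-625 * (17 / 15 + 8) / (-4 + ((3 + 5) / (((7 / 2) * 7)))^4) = 98722217125 / 68981004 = 1431.15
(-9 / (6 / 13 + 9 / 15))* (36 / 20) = -351 / 23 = -15.26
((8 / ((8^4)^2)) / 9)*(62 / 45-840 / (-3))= 6331 / 424673280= 0.00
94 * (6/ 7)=564/ 7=80.57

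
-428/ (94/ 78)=-16692/ 47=-355.15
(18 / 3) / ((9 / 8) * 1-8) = -48 / 55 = -0.87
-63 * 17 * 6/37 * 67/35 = -61506/185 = -332.46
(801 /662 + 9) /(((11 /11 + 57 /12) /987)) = 13342266 /7613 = 1752.56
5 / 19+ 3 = 62 / 19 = 3.26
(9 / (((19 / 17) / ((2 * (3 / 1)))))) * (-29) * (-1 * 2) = 2802.32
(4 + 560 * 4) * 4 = 8976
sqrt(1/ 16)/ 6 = 1/ 24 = 0.04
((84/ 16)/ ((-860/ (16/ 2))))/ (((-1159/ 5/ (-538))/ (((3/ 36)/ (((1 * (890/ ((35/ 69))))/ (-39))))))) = 171353/ 816130712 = 0.00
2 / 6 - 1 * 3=-8 / 3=-2.67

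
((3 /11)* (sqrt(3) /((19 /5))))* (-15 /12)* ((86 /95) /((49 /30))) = -9675* sqrt(3) /194579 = -0.09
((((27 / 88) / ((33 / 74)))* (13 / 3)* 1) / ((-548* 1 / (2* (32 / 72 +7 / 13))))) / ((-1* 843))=4255 / 335385864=0.00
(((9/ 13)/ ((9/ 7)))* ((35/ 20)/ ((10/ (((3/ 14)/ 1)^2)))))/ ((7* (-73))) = -9/ 1062880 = -0.00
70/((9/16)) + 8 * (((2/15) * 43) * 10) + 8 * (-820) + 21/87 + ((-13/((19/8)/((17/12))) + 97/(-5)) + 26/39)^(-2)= -88894910557180/14873711661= -5976.65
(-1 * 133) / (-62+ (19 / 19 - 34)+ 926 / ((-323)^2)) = 13875757 / 9910329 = 1.40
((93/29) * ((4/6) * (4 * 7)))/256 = 217/928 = 0.23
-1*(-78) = 78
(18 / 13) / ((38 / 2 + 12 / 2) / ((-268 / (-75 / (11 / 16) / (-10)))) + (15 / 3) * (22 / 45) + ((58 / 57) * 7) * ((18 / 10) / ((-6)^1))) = -11342430 / 5816447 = -1.95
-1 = -1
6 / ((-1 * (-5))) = 6 / 5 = 1.20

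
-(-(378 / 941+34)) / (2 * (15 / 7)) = 8.03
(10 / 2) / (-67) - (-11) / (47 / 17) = 12294 / 3149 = 3.90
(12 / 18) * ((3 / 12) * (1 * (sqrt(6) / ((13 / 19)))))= 19 * sqrt(6) / 78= 0.60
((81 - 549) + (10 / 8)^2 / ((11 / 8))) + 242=-4947 / 22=-224.86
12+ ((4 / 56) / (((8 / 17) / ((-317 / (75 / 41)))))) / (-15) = 1732949 / 126000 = 13.75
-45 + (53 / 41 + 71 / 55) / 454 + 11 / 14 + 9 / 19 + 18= -3504101737 / 136161410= -25.73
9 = 9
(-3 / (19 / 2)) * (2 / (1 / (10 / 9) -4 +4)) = -40 / 57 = -0.70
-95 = -95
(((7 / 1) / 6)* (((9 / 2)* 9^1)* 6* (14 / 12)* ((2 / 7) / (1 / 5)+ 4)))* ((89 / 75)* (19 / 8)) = 2024127 / 400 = 5060.32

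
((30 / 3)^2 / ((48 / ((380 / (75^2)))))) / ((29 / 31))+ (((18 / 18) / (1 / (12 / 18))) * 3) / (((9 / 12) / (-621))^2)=5368123309 / 3915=1371168.15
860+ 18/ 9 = 862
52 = 52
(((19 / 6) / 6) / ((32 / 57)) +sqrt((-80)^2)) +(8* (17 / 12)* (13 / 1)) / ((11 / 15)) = 1190531 / 4224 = 281.85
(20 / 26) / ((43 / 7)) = 70 / 559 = 0.13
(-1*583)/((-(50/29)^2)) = 490303/2500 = 196.12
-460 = -460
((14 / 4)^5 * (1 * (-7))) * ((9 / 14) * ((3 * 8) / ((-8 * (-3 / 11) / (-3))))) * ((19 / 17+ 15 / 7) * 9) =622533681 / 272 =2288726.77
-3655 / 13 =-281.15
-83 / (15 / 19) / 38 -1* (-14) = 337 / 30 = 11.23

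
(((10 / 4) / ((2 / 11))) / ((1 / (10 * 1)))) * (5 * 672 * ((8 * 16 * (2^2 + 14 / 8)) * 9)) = 3060288000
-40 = -40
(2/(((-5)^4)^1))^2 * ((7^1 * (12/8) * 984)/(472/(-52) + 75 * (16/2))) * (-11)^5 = -43263452232/1500390625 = -28.83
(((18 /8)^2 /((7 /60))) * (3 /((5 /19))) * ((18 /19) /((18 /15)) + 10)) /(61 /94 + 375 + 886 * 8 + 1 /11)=77263065 /108045098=0.72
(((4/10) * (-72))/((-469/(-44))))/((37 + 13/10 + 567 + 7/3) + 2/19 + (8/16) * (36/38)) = -722304/162593389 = -0.00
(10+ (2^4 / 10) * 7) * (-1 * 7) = -742 / 5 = -148.40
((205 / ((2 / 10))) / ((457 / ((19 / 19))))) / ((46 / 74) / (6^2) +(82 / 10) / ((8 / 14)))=3413250 / 21864251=0.16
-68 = -68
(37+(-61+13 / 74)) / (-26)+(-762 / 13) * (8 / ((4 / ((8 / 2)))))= -69265 / 148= -468.01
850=850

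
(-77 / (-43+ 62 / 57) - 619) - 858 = -3524164 / 2389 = -1475.16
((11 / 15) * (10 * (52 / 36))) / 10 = 143 / 135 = 1.06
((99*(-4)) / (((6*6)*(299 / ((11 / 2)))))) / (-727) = 121 / 434746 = 0.00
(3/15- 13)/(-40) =8/25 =0.32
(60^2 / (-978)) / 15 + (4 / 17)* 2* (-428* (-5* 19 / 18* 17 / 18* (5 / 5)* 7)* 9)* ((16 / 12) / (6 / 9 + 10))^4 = 11413945 / 751104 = 15.20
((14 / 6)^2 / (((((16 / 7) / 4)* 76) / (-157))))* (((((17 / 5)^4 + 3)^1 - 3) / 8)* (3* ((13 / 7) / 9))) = -8352851689 / 41040000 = -203.53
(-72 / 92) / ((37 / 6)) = -108 / 851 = -0.13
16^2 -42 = 214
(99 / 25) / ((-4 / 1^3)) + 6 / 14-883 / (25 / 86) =-2126657 / 700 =-3038.08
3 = 3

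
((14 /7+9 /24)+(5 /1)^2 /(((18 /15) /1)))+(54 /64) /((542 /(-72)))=75109 /3252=23.10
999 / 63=111 / 7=15.86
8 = 8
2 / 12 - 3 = -17 / 6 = -2.83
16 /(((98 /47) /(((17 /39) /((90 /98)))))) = 6392 /1755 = 3.64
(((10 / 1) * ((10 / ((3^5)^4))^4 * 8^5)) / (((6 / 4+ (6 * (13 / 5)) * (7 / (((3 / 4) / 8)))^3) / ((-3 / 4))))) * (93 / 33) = -253952000000 / 35194661903797512399306547760438149872649148919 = -0.00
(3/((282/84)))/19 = 42/893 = 0.05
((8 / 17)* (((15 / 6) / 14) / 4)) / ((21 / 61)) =305 / 4998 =0.06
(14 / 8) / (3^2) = 0.19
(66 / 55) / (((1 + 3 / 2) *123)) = 4 / 1025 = 0.00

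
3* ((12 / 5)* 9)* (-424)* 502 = -68962752 / 5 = -13792550.40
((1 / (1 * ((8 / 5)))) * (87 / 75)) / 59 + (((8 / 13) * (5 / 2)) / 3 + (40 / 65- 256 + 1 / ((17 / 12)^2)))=-6765896981 / 26599560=-254.36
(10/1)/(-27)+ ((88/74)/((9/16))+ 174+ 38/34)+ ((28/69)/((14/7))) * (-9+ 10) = 69162905/390609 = 177.06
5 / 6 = 0.83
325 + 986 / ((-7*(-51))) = 6883 / 21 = 327.76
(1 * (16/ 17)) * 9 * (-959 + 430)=-76176/ 17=-4480.94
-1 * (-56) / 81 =56 / 81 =0.69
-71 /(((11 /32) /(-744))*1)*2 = 307339.64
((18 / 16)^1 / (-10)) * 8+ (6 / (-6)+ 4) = 21 / 10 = 2.10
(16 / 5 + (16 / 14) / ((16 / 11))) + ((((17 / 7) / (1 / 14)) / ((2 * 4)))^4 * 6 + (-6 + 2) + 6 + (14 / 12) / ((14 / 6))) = 8798761 / 4480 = 1964.01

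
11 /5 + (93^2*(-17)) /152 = -733493 /760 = -965.12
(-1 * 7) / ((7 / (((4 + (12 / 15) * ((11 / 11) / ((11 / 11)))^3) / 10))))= -12 / 25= -0.48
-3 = -3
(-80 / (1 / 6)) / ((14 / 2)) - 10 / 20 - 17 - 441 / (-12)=-1381 / 28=-49.32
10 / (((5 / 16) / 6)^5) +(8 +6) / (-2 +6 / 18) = 16307448702 / 625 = 26091917.92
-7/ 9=-0.78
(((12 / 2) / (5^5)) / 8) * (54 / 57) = 0.00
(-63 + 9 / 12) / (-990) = 83 / 1320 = 0.06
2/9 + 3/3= 11/9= 1.22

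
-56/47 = -1.19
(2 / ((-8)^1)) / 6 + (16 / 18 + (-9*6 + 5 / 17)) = -64699 / 1224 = -52.86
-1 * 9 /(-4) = 9 /4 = 2.25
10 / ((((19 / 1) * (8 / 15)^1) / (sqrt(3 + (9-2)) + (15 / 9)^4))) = 10.74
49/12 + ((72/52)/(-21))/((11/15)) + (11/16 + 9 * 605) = 261846269/48048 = 5449.68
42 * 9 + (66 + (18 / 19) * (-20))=8076 / 19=425.05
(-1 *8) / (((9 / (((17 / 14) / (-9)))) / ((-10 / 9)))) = -680 / 5103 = -0.13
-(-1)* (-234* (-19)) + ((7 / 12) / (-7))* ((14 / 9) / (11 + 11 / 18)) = 2787635 / 627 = 4445.99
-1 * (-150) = 150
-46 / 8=-23 / 4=-5.75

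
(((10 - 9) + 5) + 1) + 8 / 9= 7.89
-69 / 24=-23 / 8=-2.88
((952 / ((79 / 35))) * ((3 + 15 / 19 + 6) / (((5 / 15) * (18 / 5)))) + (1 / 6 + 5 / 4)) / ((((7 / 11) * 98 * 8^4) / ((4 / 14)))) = 682007887 / 177138941952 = 0.00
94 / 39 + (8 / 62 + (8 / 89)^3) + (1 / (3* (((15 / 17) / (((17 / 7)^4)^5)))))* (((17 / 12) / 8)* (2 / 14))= 333697999069902722601493682396828363 / 685516090725542490544967971680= 486783.61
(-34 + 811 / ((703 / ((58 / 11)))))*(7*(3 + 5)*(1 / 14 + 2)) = -25042544 / 7733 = -3238.40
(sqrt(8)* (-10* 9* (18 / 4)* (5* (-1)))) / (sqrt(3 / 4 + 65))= 8100* sqrt(526) / 263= 706.35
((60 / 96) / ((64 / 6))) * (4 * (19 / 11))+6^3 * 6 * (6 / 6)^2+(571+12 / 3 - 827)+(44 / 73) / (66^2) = 1044.40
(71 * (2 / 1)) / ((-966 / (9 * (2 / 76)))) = -0.03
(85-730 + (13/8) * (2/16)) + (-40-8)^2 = 106189/64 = 1659.20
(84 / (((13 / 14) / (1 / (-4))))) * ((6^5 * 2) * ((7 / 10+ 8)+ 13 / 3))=-4584011.82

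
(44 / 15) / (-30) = -0.10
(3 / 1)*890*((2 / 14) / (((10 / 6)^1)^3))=14418 / 175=82.39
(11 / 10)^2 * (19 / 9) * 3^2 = 2299 / 100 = 22.99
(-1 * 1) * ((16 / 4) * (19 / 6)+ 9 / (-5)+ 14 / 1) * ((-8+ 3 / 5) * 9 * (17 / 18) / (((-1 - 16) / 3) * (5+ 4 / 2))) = -13801 / 350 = -39.43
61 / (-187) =-61 / 187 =-0.33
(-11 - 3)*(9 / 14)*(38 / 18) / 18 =-19 / 18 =-1.06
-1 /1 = -1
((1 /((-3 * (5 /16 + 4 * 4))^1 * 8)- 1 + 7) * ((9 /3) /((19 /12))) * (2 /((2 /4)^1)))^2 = 5645418496 /2732409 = 2066.10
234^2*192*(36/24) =15769728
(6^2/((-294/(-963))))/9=642/49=13.10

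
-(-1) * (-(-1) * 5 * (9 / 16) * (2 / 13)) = 45 / 104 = 0.43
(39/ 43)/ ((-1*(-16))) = 39/ 688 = 0.06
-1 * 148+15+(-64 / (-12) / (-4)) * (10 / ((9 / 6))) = -1277 / 9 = -141.89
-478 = -478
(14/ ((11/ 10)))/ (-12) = -35/ 33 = -1.06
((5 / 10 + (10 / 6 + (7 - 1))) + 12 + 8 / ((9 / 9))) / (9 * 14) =169 / 756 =0.22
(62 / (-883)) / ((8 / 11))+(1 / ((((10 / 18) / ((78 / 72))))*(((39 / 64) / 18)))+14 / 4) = 1077321 / 17660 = 61.00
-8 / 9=-0.89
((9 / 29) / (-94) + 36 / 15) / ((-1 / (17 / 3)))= -185113 / 13630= -13.58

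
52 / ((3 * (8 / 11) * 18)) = 143 / 108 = 1.32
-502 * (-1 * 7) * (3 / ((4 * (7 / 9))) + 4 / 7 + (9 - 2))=59989 / 2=29994.50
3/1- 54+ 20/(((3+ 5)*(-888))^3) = -4571082326021/89629065216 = -51.00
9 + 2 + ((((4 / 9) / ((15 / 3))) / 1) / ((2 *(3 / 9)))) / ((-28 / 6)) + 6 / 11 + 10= 8284 / 385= 21.52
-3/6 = -1/2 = -0.50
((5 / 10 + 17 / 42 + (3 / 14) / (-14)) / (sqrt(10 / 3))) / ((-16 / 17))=-8891 * sqrt(30) / 94080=-0.52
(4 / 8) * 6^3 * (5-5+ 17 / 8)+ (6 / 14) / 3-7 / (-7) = 3229 / 14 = 230.64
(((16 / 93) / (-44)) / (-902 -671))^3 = 64 / 4166899912764642339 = 0.00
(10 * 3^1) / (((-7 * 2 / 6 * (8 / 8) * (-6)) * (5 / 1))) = 3 / 7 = 0.43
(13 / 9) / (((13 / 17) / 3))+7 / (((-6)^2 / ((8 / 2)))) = 6.44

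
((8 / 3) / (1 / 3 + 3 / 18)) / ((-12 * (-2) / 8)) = 16 / 9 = 1.78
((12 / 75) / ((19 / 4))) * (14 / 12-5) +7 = 9791 / 1425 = 6.87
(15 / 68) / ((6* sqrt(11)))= 5* sqrt(11) / 1496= 0.01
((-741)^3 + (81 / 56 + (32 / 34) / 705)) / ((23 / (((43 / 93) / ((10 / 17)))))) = -11742191079995197 / 844477200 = -13904686.92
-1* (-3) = 3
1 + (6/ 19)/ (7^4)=45625/ 45619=1.00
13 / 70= 0.19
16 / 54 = 8 / 27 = 0.30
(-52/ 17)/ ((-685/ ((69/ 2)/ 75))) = 598/ 291125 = 0.00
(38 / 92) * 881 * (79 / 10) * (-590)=-78020479 / 46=-1696097.37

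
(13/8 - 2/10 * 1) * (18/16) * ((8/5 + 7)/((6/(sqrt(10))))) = 7353 * sqrt(10)/3200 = 7.27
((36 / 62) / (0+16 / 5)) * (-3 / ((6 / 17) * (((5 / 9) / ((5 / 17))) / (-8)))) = 405 / 62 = 6.53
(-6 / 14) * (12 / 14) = -18 / 49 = -0.37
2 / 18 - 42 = -377 / 9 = -41.89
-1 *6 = -6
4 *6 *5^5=75000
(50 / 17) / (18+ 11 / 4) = 200 / 1411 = 0.14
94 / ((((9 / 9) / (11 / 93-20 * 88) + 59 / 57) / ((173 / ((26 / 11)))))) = 834406984653 / 125465210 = 6650.50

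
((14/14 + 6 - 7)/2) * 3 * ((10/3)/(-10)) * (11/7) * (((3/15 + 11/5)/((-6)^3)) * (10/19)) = 0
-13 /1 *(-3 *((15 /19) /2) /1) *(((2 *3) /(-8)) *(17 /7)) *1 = -29835 /1064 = -28.04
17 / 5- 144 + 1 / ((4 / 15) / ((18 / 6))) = -2587 / 20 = -129.35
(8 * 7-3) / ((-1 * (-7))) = 53 / 7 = 7.57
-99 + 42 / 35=-97.80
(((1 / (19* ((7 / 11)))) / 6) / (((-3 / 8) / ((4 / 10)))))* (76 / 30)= -176 / 4725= -0.04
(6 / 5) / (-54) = -1 / 45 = -0.02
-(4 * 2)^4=-4096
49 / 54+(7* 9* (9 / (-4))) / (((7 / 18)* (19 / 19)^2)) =-9817 / 27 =-363.59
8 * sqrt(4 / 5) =16 * sqrt(5) / 5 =7.16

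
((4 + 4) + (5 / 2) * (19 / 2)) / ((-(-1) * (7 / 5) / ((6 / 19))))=1905 / 266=7.16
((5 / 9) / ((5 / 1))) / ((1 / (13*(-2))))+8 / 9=-2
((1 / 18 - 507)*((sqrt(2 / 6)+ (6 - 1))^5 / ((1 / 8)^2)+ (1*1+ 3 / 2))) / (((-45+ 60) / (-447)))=251267401600*sqrt(3) / 243+ 1110336396625 / 324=5217943223.56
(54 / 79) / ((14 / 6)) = 162 / 553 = 0.29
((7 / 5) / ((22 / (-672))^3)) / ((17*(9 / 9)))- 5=-266097067 / 113135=-2352.03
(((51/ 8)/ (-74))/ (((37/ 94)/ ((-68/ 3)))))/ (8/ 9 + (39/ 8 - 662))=-488988/ 64683881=-0.01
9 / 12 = 3 / 4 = 0.75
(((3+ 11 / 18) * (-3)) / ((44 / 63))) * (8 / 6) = -455 / 22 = -20.68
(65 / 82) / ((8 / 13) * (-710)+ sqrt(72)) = -299975 / 165282439 - 32955 * sqrt(2) / 1322259512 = -0.00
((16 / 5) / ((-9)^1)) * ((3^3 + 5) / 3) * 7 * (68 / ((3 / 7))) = -1705984 / 405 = -4212.31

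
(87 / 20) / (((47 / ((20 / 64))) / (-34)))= -1479 / 1504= -0.98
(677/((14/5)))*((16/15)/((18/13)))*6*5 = 352040/63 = 5587.94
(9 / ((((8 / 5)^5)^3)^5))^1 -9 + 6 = -3.00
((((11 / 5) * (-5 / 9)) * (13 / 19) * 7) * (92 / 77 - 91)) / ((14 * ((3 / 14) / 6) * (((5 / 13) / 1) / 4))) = 623272 / 57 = 10934.60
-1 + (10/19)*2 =1/19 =0.05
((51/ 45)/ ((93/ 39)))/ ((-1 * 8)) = -221/ 3720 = -0.06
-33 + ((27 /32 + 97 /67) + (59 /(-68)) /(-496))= -30.71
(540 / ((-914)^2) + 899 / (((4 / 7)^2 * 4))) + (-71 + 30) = 8651996163 / 13366336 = 647.30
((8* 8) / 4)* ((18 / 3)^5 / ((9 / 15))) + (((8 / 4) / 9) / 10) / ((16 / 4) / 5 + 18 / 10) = 24261121 / 117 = 207360.01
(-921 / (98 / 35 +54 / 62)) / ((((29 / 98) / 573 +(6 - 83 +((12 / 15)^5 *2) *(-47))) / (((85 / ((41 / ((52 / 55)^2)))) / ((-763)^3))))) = -4700148417900000 / 484076680671203556521123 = -0.00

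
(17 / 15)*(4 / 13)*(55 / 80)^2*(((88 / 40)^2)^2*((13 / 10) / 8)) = 30116537 / 48000000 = 0.63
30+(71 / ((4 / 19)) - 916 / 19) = 24247 / 76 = 319.04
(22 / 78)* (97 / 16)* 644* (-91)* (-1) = 1202509 / 12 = 100209.08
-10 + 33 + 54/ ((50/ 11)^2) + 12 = 47017/ 1250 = 37.61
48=48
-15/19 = -0.79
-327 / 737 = -0.44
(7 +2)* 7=63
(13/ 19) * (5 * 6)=390/ 19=20.53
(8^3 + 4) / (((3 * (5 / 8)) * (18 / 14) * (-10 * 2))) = -2408 / 225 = -10.70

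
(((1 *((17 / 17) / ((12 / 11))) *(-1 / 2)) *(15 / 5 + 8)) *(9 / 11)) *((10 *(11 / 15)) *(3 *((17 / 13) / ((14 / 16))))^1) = -12342 / 91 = -135.63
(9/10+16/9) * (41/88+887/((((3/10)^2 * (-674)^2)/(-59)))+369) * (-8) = -7981218080993/1011899790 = -7887.36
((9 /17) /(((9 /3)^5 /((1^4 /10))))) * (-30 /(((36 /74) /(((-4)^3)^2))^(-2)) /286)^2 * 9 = 98415 /22923329524157295011823616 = 0.00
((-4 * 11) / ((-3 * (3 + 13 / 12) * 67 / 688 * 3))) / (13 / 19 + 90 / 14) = 2432 / 1407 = 1.73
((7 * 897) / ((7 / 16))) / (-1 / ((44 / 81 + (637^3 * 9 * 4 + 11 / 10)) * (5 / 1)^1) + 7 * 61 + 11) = 173353914440653 / 5290483174819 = 32.77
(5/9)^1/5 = 1/9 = 0.11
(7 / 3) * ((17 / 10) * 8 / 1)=476 / 15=31.73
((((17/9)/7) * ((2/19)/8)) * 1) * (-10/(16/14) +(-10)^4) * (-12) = -679405/1596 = -425.69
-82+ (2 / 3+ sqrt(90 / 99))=-244 / 3+ sqrt(110) / 11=-80.38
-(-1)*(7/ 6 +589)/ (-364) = -3541/ 2184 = -1.62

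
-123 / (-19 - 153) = 0.72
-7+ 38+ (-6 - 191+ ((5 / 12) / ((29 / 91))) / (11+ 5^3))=-7855993 / 47328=-165.99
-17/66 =-0.26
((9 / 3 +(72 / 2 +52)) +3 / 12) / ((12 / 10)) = 1825 / 24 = 76.04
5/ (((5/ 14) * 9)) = 14/ 9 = 1.56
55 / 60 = 11 / 12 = 0.92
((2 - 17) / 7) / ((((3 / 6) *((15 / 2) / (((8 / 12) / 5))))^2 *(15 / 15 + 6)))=-64 / 165375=-0.00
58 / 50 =29 / 25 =1.16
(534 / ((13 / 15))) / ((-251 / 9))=-72090 / 3263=-22.09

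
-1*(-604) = 604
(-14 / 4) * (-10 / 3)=35 / 3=11.67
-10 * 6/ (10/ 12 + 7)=-360/ 47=-7.66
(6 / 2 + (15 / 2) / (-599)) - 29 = -31163 / 1198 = -26.01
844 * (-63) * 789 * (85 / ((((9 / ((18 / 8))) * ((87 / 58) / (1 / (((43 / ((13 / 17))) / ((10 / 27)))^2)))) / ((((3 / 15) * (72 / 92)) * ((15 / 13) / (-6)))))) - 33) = 9008041133285684 / 6506631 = 1384440140.11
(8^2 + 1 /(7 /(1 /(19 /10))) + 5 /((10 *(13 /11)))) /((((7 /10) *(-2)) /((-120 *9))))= 602194500 /12103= 49755.80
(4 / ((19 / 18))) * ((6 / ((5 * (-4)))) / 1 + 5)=1692 / 95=17.81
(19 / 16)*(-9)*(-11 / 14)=1881 / 224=8.40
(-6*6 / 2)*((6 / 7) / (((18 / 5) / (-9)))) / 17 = 270 / 119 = 2.27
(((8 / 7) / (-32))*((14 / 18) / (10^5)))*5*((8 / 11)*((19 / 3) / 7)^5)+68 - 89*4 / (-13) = 95.38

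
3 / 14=0.21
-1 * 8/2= -4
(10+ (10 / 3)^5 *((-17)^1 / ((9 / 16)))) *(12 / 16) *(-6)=13589065 / 243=55922.08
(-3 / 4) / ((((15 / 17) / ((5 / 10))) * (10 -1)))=-17 / 360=-0.05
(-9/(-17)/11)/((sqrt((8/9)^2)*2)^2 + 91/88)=5832/508283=0.01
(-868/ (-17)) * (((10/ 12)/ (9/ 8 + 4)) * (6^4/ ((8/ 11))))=10311840/ 697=14794.61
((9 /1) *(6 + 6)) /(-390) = -18 /65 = -0.28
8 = 8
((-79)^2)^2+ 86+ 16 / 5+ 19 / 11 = 2142259456 / 55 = 38950171.93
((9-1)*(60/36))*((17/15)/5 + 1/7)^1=1552/315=4.93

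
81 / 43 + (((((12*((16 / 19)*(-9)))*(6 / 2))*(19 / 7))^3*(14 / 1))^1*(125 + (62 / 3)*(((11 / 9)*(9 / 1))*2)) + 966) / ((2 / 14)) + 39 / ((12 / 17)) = -27779968459258051 / 1204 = -23073063504367.15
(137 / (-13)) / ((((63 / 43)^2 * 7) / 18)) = -506626 / 40131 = -12.62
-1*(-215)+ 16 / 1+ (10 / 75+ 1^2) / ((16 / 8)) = 6947 / 30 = 231.57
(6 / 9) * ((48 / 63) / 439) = 32 / 27657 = 0.00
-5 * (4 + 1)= -25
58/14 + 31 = 246/7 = 35.14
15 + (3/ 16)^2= 3849/ 256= 15.04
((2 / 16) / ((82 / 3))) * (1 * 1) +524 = 343747 / 656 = 524.00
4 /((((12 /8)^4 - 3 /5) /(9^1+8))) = 320 /21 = 15.24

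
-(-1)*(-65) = -65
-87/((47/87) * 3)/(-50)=2523/2350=1.07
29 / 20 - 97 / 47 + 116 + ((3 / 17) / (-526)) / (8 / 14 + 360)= 611991843191 / 5303857880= 115.39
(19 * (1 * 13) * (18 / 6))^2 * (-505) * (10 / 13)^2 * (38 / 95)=-65629800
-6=-6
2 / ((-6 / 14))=-14 / 3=-4.67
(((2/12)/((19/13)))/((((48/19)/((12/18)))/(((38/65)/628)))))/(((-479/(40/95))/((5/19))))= -1/154316556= -0.00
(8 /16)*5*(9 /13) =45 /26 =1.73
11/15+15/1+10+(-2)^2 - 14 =236/15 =15.73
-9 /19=-0.47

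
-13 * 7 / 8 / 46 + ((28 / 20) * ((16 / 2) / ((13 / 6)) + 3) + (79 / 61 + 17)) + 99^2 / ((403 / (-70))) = -1674.99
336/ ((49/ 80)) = 548.57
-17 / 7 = -2.43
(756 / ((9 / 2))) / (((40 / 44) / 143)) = 132132 / 5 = 26426.40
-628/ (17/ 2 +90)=-1256/ 197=-6.38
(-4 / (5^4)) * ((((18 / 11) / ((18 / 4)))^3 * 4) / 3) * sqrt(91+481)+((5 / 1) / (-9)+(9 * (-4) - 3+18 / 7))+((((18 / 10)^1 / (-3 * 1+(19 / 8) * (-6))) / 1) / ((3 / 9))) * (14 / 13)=-37.33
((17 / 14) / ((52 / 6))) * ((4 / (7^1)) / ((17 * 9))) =1 / 1911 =0.00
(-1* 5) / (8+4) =-5 / 12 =-0.42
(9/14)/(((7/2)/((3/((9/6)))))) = 18/49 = 0.37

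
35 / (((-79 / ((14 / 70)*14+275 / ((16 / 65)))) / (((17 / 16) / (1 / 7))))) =-74635967 / 20224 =-3690.47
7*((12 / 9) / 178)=14 / 267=0.05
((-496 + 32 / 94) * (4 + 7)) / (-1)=256256 / 47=5452.26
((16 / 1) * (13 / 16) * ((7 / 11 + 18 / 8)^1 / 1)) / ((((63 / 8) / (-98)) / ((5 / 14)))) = -16510 / 99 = -166.77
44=44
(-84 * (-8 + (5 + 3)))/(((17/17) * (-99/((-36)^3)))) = 0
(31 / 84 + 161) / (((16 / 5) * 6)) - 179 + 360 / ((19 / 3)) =-17428819 / 153216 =-113.75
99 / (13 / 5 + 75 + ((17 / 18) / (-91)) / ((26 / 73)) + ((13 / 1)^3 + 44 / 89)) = 1876214340 / 43116262951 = 0.04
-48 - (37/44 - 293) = 10743/44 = 244.16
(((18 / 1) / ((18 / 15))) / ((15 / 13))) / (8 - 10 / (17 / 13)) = 221 / 6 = 36.83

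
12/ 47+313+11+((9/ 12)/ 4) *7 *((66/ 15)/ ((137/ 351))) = 87326007/ 257560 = 339.05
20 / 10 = 2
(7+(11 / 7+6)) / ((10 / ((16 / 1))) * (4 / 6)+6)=2.27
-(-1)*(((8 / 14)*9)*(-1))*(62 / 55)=-2232 / 385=-5.80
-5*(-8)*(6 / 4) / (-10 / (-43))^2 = 5547 / 5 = 1109.40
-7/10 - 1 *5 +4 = -1.70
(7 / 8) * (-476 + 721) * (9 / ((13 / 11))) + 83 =178417 / 104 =1715.55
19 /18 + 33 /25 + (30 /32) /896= 7665967 /3225600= 2.38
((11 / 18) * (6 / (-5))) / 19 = -11 / 285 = -0.04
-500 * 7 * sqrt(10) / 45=-700 * sqrt(10) / 9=-245.95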